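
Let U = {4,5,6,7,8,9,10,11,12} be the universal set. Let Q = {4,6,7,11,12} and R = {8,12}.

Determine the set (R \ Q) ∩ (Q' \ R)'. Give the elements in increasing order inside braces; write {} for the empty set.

{8}

R \ Q = {8}
Q' = {5,8,9,10}
Q' \ R = {5,9,10}
(Q' \ R)' = {4,6,7,8,11,12}
(R \ Q) ∩ (Q' \ R)' = {8}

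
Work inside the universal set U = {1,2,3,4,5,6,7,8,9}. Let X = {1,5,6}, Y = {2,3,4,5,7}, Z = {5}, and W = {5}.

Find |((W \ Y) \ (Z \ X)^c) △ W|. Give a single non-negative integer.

W \ Y = {}
Z \ X = {}
(Z \ X)^c = {1,2,3,4,5,6,7,8,9}
(W \ Y) \ (Z \ X)^c = {}
((W \ Y) \ (Z \ X)^c) △ W = {5}
|((W \ Y) \ (Z \ X)^c) △ W| = 1

1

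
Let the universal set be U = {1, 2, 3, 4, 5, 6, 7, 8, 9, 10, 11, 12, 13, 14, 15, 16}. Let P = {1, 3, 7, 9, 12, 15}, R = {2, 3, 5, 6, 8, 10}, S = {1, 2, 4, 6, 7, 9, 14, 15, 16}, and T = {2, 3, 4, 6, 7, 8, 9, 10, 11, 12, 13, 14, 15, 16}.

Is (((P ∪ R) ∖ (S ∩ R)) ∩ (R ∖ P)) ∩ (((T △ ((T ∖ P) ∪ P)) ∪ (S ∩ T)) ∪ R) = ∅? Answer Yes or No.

P ∪ R = {1, 2, 3, 5, 6, 7, 8, 9, 10, 12, 15}
S ∩ R = {2, 6}
(P ∪ R) ∖ (S ∩ R) = {1, 3, 5, 7, 8, 9, 10, 12, 15}
R ∖ P = {2, 5, 6, 8, 10}
((P ∪ R) ∖ (S ∩ R)) ∩ (R ∖ P) = {5, 8, 10}
T ∖ P = {2, 4, 6, 8, 10, 11, 13, 14, 16}
(T ∖ P) ∪ P = {1, 2, 3, 4, 6, 7, 8, 9, 10, 11, 12, 13, 14, 15, 16}
T △ ((T ∖ P) ∪ P) = {1}
S ∩ T = {2, 4, 6, 7, 9, 14, 15, 16}
(T △ ((T ∖ P) ∪ P)) ∪ (S ∩ T) = {1, 2, 4, 6, 7, 9, 14, 15, 16}
((T △ ((T ∖ P) ∪ P)) ∪ (S ∩ T)) ∪ R = {1, 2, 3, 4, 5, 6, 7, 8, 9, 10, 14, 15, 16}
5 lies in both, so they are not disjoint.

No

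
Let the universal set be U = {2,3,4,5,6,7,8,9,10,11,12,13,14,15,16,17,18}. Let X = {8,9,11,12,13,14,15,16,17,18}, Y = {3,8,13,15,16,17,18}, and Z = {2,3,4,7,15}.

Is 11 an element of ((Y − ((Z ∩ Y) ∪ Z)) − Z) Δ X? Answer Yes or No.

11 ∉ Z and 11 ∉ Y, so 11 ∉ Z ∩ Y
11 ∉ (Z ∩ Y) and 11 ∉ Z, so 11 ∉ (Z ∩ Y) ∪ Z
11 ∉ Y and 11 ∉ ((Z ∩ Y) ∪ Z), so 11 ∉ Y − ((Z ∩ Y) ∪ Z)
11 ∉ (Y − ((Z ∩ Y) ∪ Z)) and 11 ∉ Z, so 11 ∉ (Y − ((Z ∩ Y) ∪ Z)) − Z
11 ∉ ((Y − ((Z ∩ Y) ∪ Z)) − Z) and 11 ∈ X, so 11 ∈ ((Y − ((Z ∩ Y) ∪ Z)) − Z) Δ X

Yes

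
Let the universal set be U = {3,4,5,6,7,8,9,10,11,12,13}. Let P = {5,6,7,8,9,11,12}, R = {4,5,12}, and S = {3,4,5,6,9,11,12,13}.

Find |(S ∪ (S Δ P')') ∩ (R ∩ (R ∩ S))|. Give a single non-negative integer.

3

P' = {3,4,10,13}
S Δ P' = {5,6,9,10,11,12}
(S Δ P')' = {3,4,7,8,13}
S ∪ (S Δ P')' = {3,4,5,6,7,8,9,11,12,13}
R ∩ S = {4,5,12}
R ∩ (R ∩ S) = {4,5,12}
(S ∪ (S Δ P')') ∩ (R ∩ (R ∩ S)) = {4,5,12}
|(S ∪ (S Δ P')') ∩ (R ∩ (R ∩ S))| = 3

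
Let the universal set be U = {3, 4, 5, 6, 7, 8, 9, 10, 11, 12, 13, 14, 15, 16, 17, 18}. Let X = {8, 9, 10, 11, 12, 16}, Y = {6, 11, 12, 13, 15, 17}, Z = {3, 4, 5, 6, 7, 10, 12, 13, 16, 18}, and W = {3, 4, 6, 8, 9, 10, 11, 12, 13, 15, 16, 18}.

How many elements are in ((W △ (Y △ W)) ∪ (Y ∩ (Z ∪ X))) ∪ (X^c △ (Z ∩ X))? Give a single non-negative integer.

Y △ W = {3, 4, 8, 9, 10, 16, 17, 18}
W △ (Y △ W) = {6, 11, 12, 13, 15, 17}
Z ∪ X = {3, 4, 5, 6, 7, 8, 9, 10, 11, 12, 13, 16, 18}
Y ∩ (Z ∪ X) = {6, 11, 12, 13}
(W △ (Y △ W)) ∪ (Y ∩ (Z ∪ X)) = {6, 11, 12, 13, 15, 17}
X^c = {3, 4, 5, 6, 7, 13, 14, 15, 17, 18}
Z ∩ X = {10, 12, 16}
X^c △ (Z ∩ X) = {3, 4, 5, 6, 7, 10, 12, 13, 14, 15, 16, 17, 18}
((W △ (Y △ W)) ∪ (Y ∩ (Z ∪ X))) ∪ (X^c △ (Z ∩ X)) = {3, 4, 5, 6, 7, 10, 11, 12, 13, 14, 15, 16, 17, 18}
|((W △ (Y △ W)) ∪ (Y ∩ (Z ∪ X))) ∪ (X^c △ (Z ∩ X))| = 14

14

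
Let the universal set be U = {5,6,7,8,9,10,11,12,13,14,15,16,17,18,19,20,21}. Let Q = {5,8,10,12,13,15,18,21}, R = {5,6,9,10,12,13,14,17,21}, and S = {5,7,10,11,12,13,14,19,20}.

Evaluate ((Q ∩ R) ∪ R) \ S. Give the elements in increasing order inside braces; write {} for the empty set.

Q ∩ R = {5,10,12,13,21}
(Q ∩ R) ∪ R = {5,6,9,10,12,13,14,17,21}
((Q ∩ R) ∪ R) \ S = {6,9,17,21}

{6,9,17,21}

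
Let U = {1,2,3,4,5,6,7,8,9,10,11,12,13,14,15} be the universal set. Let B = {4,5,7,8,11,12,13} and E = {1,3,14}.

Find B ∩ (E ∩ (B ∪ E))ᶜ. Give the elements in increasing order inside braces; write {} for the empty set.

{4,5,7,8,11,12,13}

B ∪ E = {1,3,4,5,7,8,11,12,13,14}
E ∩ (B ∪ E) = {1,3,14}
(E ∩ (B ∪ E))ᶜ = {2,4,5,6,7,8,9,10,11,12,13,15}
B ∩ (E ∩ (B ∪ E))ᶜ = {4,5,7,8,11,12,13}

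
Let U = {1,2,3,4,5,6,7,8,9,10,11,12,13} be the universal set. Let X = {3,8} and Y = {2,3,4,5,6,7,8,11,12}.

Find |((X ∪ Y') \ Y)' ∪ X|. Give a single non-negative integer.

9

Y' = {1,9,10,13}
X ∪ Y' = {1,3,8,9,10,13}
(X ∪ Y') \ Y = {1,9,10,13}
((X ∪ Y') \ Y)' = {2,3,4,5,6,7,8,11,12}
((X ∪ Y') \ Y)' ∪ X = {2,3,4,5,6,7,8,11,12}
|((X ∪ Y') \ Y)' ∪ X| = 9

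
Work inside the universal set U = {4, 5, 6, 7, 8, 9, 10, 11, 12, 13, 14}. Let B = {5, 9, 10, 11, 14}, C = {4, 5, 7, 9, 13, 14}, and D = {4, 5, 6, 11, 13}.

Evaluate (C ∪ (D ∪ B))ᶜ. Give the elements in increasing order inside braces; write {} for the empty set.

D ∪ B = {4, 5, 6, 9, 10, 11, 13, 14}
C ∪ (D ∪ B) = {4, 5, 6, 7, 9, 10, 11, 13, 14}
(C ∪ (D ∪ B))ᶜ = {8, 12}

{8, 12}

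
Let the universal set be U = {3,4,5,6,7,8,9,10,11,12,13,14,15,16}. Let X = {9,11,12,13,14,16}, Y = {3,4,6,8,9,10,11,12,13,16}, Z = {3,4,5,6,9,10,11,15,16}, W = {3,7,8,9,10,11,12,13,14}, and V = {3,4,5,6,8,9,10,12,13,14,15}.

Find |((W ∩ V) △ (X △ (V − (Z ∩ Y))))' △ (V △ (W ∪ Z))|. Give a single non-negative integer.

W ∩ V = {3,8,9,10,12,13,14}
Z ∩ Y = {3,4,6,9,10,11,16}
V − (Z ∩ Y) = {5,8,12,13,14,15}
X △ (V − (Z ∩ Y)) = {5,8,9,11,15,16}
(W ∩ V) △ (X △ (V − (Z ∩ Y))) = {3,5,10,11,12,13,14,15,16}
((W ∩ V) △ (X △ (V − (Z ∩ Y))))' = {4,6,7,8,9}
W ∪ Z = {3,4,5,6,7,8,9,10,11,12,13,14,15,16}
V △ (W ∪ Z) = {7,11,16}
((W ∩ V) △ (X △ (V − (Z ∩ Y))))' △ (V △ (W ∪ Z)) = {4,6,8,9,11,16}
|((W ∩ V) △ (X △ (V − (Z ∩ Y))))' △ (V △ (W ∪ Z))| = 6

6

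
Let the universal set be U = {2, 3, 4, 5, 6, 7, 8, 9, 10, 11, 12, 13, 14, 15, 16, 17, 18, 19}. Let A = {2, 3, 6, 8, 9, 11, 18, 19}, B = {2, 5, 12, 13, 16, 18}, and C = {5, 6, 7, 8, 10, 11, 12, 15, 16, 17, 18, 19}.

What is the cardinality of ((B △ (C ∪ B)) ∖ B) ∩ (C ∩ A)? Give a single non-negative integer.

C ∪ B = {2, 5, 6, 7, 8, 10, 11, 12, 13, 15, 16, 17, 18, 19}
B △ (C ∪ B) = {6, 7, 8, 10, 11, 15, 17, 19}
(B △ (C ∪ B)) ∖ B = {6, 7, 8, 10, 11, 15, 17, 19}
C ∩ A = {6, 8, 11, 18, 19}
((B △ (C ∪ B)) ∖ B) ∩ (C ∩ A) = {6, 8, 11, 19}
|((B △ (C ∪ B)) ∖ B) ∩ (C ∩ A)| = 4

4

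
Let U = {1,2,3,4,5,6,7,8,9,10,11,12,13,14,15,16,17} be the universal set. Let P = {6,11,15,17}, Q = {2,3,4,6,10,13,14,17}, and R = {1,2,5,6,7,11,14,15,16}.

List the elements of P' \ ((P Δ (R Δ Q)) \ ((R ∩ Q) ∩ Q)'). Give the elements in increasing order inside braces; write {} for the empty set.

{1,2,3,4,5,7,8,9,10,12,13,14,16}

P' = {1,2,3,4,5,7,8,9,10,12,13,14,16}
R Δ Q = {1,3,4,5,7,10,11,13,15,16,17}
P Δ (R Δ Q) = {1,3,4,5,6,7,10,13,16}
R ∩ Q = {2,6,14}
(R ∩ Q) ∩ Q = {2,6,14}
((R ∩ Q) ∩ Q)' = {1,3,4,5,7,8,9,10,11,12,13,15,16,17}
(P Δ (R Δ Q)) \ ((R ∩ Q) ∩ Q)' = {6}
P' \ ((P Δ (R Δ Q)) \ ((R ∩ Q) ∩ Q)') = {1,2,3,4,5,7,8,9,10,12,13,14,16}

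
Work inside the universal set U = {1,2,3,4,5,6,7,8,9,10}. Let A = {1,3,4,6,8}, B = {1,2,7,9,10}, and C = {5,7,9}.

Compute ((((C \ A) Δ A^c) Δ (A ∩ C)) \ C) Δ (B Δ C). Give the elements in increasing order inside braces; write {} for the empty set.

{1,5}

C \ A = {5,7,9}
A^c = {2,5,7,9,10}
(C \ A) Δ A^c = {2,10}
A ∩ C = {}
((C \ A) Δ A^c) Δ (A ∩ C) = {2,10}
(((C \ A) Δ A^c) Δ (A ∩ C)) \ C = {2,10}
B Δ C = {1,2,5,10}
((((C \ A) Δ A^c) Δ (A ∩ C)) \ C) Δ (B Δ C) = {1,5}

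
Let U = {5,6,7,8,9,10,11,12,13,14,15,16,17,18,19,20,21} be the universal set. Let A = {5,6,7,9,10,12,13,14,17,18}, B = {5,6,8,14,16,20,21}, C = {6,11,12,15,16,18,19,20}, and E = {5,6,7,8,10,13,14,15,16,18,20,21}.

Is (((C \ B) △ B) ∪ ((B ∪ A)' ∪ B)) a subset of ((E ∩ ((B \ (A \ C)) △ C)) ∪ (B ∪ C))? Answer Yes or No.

Yes

C \ B = {11,12,15,18,19}
(C \ B) △ B = {5,6,8,11,12,14,15,16,18,19,20,21}
B ∪ A = {5,6,7,8,9,10,12,13,14,16,17,18,20,21}
(B ∪ A)' = {11,15,19}
(B ∪ A)' ∪ B = {5,6,8,11,14,15,16,19,20,21}
((C \ B) △ B) ∪ ((B ∪ A)' ∪ B) = {5,6,8,11,12,14,15,16,18,19,20,21}
A \ C = {5,7,9,10,13,14,17}
B \ (A \ C) = {6,8,16,20,21}
(B \ (A \ C)) △ C = {8,11,12,15,18,19,21}
E ∩ ((B \ (A \ C)) △ C) = {8,15,18,21}
B ∪ C = {5,6,8,11,12,14,15,16,18,19,20,21}
(E ∩ ((B \ (A \ C)) △ C)) ∪ (B ∪ C) = {5,6,8,11,12,14,15,16,18,19,20,21}
Every element of {5,6,8,11,12,14,15,16,18,19,20,21} is in {5,6,8,11,12,14,15,16,18,19,20,21}, so ((C \ B) △ B) ∪ ((B ∪ A)' ∪ B) ⊆ (E ∩ ((B \ (A \ C)) △ C)) ∪ (B ∪ C).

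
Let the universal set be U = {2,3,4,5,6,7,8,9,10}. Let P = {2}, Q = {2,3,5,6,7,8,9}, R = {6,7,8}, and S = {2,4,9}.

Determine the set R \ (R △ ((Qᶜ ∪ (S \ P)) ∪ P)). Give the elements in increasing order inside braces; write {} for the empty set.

Qᶜ = {4,10}
S \ P = {4,9}
Qᶜ ∪ (S \ P) = {4,9,10}
(Qᶜ ∪ (S \ P)) ∪ P = {2,4,9,10}
R △ ((Qᶜ ∪ (S \ P)) ∪ P) = {2,4,6,7,8,9,10}
R \ (R △ ((Qᶜ ∪ (S \ P)) ∪ P)) = {}

{}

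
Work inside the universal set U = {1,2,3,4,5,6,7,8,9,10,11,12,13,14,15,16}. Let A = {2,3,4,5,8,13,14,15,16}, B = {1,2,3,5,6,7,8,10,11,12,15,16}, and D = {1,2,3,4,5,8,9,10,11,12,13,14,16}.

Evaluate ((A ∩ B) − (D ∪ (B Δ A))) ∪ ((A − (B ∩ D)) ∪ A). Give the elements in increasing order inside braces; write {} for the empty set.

A ∩ B = {2,3,5,8,15,16}
B Δ A = {1,4,6,7,10,11,12,13,14}
D ∪ (B Δ A) = {1,2,3,4,5,6,7,8,9,10,11,12,13,14,16}
(A ∩ B) − (D ∪ (B Δ A)) = {15}
B ∩ D = {1,2,3,5,8,10,11,12,16}
A − (B ∩ D) = {4,13,14,15}
(A − (B ∩ D)) ∪ A = {2,3,4,5,8,13,14,15,16}
((A ∩ B) − (D ∪ (B Δ A))) ∪ ((A − (B ∩ D)) ∪ A) = {2,3,4,5,8,13,14,15,16}

{2,3,4,5,8,13,14,15,16}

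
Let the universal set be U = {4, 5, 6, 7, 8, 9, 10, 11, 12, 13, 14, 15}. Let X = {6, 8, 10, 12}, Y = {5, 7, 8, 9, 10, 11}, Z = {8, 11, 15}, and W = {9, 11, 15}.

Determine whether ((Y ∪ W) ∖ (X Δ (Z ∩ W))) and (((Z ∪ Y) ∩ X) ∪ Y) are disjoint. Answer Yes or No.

Y ∪ W = {5, 7, 8, 9, 10, 11, 15}
Z ∩ W = {11, 15}
X Δ (Z ∩ W) = {6, 8, 10, 11, 12, 15}
(Y ∪ W) ∖ (X Δ (Z ∩ W)) = {5, 7, 9}
Z ∪ Y = {5, 7, 8, 9, 10, 11, 15}
(Z ∪ Y) ∩ X = {8, 10}
((Z ∪ Y) ∩ X) ∪ Y = {5, 7, 8, 9, 10, 11}
5 lies in both, so they are not disjoint.

No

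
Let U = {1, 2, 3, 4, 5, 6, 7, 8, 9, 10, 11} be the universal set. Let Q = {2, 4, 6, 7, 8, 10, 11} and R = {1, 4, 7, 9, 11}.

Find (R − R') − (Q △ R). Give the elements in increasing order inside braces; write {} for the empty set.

{4, 7, 11}

R' = {2, 3, 5, 6, 8, 10}
R − R' = {1, 4, 7, 9, 11}
Q △ R = {1, 2, 6, 8, 9, 10}
(R − R') − (Q △ R) = {4, 7, 11}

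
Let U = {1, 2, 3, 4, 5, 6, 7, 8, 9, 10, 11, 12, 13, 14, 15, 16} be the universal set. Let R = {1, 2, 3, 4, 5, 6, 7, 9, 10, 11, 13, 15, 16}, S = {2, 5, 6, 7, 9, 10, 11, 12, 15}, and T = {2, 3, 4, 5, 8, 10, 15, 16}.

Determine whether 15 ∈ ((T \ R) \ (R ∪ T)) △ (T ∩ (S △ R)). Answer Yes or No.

No

15 ∈ T and 15 ∈ R, so 15 ∉ T \ R
15 ∈ R and 15 ∈ T, so 15 ∈ R ∪ T
15 ∉ (T \ R) and 15 ∈ (R ∪ T), so 15 ∉ (T \ R) \ (R ∪ T)
15 ∈ S and 15 ∈ R, so 15 ∉ S △ R
15 ∈ T and 15 ∉ (S △ R), so 15 ∉ T ∩ (S △ R)
15 ∉ ((T \ R) \ (R ∪ T)) and 15 ∉ (T ∩ (S △ R)), so 15 ∉ ((T \ R) \ (R ∪ T)) △ (T ∩ (S △ R))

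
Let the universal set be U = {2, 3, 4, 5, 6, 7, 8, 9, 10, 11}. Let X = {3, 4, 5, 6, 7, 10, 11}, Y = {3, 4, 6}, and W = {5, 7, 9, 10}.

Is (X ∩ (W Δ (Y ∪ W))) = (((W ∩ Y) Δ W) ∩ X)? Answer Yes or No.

Y ∪ W = {3, 4, 5, 6, 7, 9, 10}
W Δ (Y ∪ W) = {3, 4, 6}
X ∩ (W Δ (Y ∪ W)) = {3, 4, 6}
W ∩ Y = {}
(W ∩ Y) Δ W = {5, 7, 9, 10}
((W ∩ Y) Δ W) ∩ X = {5, 7, 10}
3 ∈ X ∩ (W Δ (Y ∪ W)) but 3 ∉ ((W ∩ Y) Δ W) ∩ X, so they differ.

No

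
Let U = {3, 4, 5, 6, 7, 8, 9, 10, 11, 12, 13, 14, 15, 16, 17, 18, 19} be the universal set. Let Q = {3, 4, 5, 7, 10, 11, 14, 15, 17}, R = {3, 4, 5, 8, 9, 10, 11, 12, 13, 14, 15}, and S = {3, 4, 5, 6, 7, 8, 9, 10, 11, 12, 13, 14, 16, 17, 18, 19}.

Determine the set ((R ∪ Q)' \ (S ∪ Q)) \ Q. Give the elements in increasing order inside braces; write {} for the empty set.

{}

R ∪ Q = {3, 4, 5, 7, 8, 9, 10, 11, 12, 13, 14, 15, 17}
(R ∪ Q)' = {6, 16, 18, 19}
S ∪ Q = {3, 4, 5, 6, 7, 8, 9, 10, 11, 12, 13, 14, 15, 16, 17, 18, 19}
(R ∪ Q)' \ (S ∪ Q) = {}
((R ∪ Q)' \ (S ∪ Q)) \ Q = {}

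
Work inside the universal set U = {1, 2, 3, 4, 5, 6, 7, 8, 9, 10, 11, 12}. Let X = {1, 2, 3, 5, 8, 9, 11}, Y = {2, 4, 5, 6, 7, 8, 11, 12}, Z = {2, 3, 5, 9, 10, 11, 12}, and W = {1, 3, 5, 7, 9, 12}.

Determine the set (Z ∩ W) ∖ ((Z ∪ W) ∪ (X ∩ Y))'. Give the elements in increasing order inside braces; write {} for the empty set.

Z ∩ W = {3, 5, 9, 12}
Z ∪ W = {1, 2, 3, 5, 7, 9, 10, 11, 12}
X ∩ Y = {2, 5, 8, 11}
(Z ∪ W) ∪ (X ∩ Y) = {1, 2, 3, 5, 7, 8, 9, 10, 11, 12}
((Z ∪ W) ∪ (X ∩ Y))' = {4, 6}
(Z ∩ W) ∖ ((Z ∪ W) ∪ (X ∩ Y))' = {3, 5, 9, 12}

{3, 5, 9, 12}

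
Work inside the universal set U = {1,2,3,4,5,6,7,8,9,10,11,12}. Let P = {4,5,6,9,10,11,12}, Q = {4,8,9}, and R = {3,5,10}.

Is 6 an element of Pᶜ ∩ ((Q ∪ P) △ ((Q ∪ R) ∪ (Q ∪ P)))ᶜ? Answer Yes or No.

No

6 ∈ P, so 6 ∉ Pᶜ
6 ∉ Q and 6 ∈ P, so 6 ∈ Q ∪ P
6 ∉ Q and 6 ∉ R, so 6 ∉ Q ∪ R
6 ∉ Q and 6 ∈ P, so 6 ∈ Q ∪ P
6 ∉ (Q ∪ R) and 6 ∈ (Q ∪ P), so 6 ∈ (Q ∪ R) ∪ (Q ∪ P)
6 ∈ (Q ∪ P) and 6 ∈ ((Q ∪ R) ∪ (Q ∪ P)), so 6 ∉ (Q ∪ P) △ ((Q ∪ R) ∪ (Q ∪ P))
6 ∈ ((Q ∪ P) △ ((Q ∪ R) ∪ (Q ∪ P)))ᶜ since 6 ∉ ((Q ∪ P) △ ((Q ∪ R) ∪ (Q ∪ P)))
6 ∉ Pᶜ and 6 ∈ ((Q ∪ P) △ ((Q ∪ R) ∪ (Q ∪ P)))ᶜ, so 6 ∉ Pᶜ ∩ ((Q ∪ P) △ ((Q ∪ R) ∪ (Q ∪ P)))ᶜ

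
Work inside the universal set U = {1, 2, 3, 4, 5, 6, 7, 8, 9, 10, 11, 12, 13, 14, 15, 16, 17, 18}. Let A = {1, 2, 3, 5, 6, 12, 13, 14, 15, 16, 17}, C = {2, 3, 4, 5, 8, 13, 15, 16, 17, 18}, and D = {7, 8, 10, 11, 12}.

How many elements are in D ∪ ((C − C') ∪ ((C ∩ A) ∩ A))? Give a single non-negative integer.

14

C' = {1, 6, 7, 9, 10, 11, 12, 14}
C − C' = {2, 3, 4, 5, 8, 13, 15, 16, 17, 18}
C ∩ A = {2, 3, 5, 13, 15, 16, 17}
(C ∩ A) ∩ A = {2, 3, 5, 13, 15, 16, 17}
(C − C') ∪ ((C ∩ A) ∩ A) = {2, 3, 4, 5, 8, 13, 15, 16, 17, 18}
D ∪ ((C − C') ∪ ((C ∩ A) ∩ A)) = {2, 3, 4, 5, 7, 8, 10, 11, 12, 13, 15, 16, 17, 18}
|D ∪ ((C − C') ∪ ((C ∩ A) ∩ A))| = 14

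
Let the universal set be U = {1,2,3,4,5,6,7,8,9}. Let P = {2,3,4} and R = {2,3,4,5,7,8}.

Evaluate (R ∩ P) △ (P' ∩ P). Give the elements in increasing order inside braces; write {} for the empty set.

{2,3,4}

R ∩ P = {2,3,4}
P' = {1,5,6,7,8,9}
P' ∩ P = {}
(R ∩ P) △ (P' ∩ P) = {2,3,4}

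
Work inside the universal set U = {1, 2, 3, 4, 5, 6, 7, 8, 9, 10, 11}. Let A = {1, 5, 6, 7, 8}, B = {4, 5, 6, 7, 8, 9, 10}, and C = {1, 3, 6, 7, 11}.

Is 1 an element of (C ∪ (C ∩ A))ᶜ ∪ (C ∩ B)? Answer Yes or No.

1 ∈ C and 1 ∈ A, so 1 ∈ C ∩ A
1 ∈ C and 1 ∈ (C ∩ A), so 1 ∈ C ∪ (C ∩ A)
1 ∉ (C ∪ (C ∩ A))ᶜ since 1 ∈ (C ∪ (C ∩ A))
1 ∈ C and 1 ∉ B, so 1 ∉ C ∩ B
1 ∉ (C ∪ (C ∩ A))ᶜ and 1 ∉ (C ∩ B), so 1 ∉ (C ∪ (C ∩ A))ᶜ ∪ (C ∩ B)

No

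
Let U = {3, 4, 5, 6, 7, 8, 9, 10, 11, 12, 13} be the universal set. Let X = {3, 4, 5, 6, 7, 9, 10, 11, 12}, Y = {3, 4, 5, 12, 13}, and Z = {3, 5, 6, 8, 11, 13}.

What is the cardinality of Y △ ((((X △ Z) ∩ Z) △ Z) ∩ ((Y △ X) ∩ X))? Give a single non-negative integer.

7

X △ Z = {4, 7, 8, 9, 10, 12, 13}
(X △ Z) ∩ Z = {8, 13}
((X △ Z) ∩ Z) △ Z = {3, 5, 6, 11}
Y △ X = {6, 7, 9, 10, 11, 13}
(Y △ X) ∩ X = {6, 7, 9, 10, 11}
(((X △ Z) ∩ Z) △ Z) ∩ ((Y △ X) ∩ X) = {6, 11}
Y △ ((((X △ Z) ∩ Z) △ Z) ∩ ((Y △ X) ∩ X)) = {3, 4, 5, 6, 11, 12, 13}
|Y △ ((((X △ Z) ∩ Z) △ Z) ∩ ((Y △ X) ∩ X))| = 7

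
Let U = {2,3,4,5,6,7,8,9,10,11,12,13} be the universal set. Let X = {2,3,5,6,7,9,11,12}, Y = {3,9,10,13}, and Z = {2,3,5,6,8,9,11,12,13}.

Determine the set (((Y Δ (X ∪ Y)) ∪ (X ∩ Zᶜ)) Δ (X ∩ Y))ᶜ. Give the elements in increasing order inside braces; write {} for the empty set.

X ∪ Y = {2,3,5,6,7,9,10,11,12,13}
Y Δ (X ∪ Y) = {2,5,6,7,11,12}
Zᶜ = {4,7,10}
X ∩ Zᶜ = {7}
(Y Δ (X ∪ Y)) ∪ (X ∩ Zᶜ) = {2,5,6,7,11,12}
X ∩ Y = {3,9}
((Y Δ (X ∪ Y)) ∪ (X ∩ Zᶜ)) Δ (X ∩ Y) = {2,3,5,6,7,9,11,12}
(((Y Δ (X ∪ Y)) ∪ (X ∩ Zᶜ)) Δ (X ∩ Y))ᶜ = {4,8,10,13}

{4,8,10,13}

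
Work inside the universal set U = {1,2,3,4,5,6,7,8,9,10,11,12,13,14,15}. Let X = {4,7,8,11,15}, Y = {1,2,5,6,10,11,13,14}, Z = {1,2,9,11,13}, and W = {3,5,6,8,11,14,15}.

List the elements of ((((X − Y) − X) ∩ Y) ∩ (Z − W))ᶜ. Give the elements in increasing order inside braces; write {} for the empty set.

{1,2,3,4,5,6,7,8,9,10,11,12,13,14,15}

X − Y = {4,7,8,15}
(X − Y) − X = {}
((X − Y) − X) ∩ Y = {}
Z − W = {1,2,9,13}
(((X − Y) − X) ∩ Y) ∩ (Z − W) = {}
((((X − Y) − X) ∩ Y) ∩ (Z − W))ᶜ = {1,2,3,4,5,6,7,8,9,10,11,12,13,14,15}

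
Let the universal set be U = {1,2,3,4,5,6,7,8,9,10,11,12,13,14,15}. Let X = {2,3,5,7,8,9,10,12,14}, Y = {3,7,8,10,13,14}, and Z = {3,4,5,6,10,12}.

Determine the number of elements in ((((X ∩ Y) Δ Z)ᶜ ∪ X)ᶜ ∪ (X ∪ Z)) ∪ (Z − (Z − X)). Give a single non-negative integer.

11

X ∩ Y = {3,7,8,10,14}
(X ∩ Y) Δ Z = {4,5,6,7,8,12,14}
((X ∩ Y) Δ Z)ᶜ = {1,2,3,9,10,11,13,15}
((X ∩ Y) Δ Z)ᶜ ∪ X = {1,2,3,5,7,8,9,10,11,12,13,14,15}
(((X ∩ Y) Δ Z)ᶜ ∪ X)ᶜ = {4,6}
X ∪ Z = {2,3,4,5,6,7,8,9,10,12,14}
(((X ∩ Y) Δ Z)ᶜ ∪ X)ᶜ ∪ (X ∪ Z) = {2,3,4,5,6,7,8,9,10,12,14}
Z − X = {4,6}
Z − (Z − X) = {3,5,10,12}
((((X ∩ Y) Δ Z)ᶜ ∪ X)ᶜ ∪ (X ∪ Z)) ∪ (Z − (Z − X)) = {2,3,4,5,6,7,8,9,10,12,14}
|((((X ∩ Y) Δ Z)ᶜ ∪ X)ᶜ ∪ (X ∪ Z)) ∪ (Z − (Z − X))| = 11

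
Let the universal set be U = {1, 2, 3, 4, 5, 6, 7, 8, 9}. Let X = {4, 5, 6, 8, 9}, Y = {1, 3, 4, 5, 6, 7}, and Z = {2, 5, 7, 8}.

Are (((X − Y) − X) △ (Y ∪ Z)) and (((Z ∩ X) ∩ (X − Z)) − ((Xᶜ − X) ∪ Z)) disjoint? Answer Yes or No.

Yes

X − Y = {8, 9}
(X − Y) − X = {}
Y ∪ Z = {1, 2, 3, 4, 5, 6, 7, 8}
((X − Y) − X) △ (Y ∪ Z) = {1, 2, 3, 4, 5, 6, 7, 8}
Z ∩ X = {5, 8}
X − Z = {4, 6, 9}
(Z ∩ X) ∩ (X − Z) = {}
Xᶜ = {1, 2, 3, 7}
Xᶜ − X = {1, 2, 3, 7}
(Xᶜ − X) ∪ Z = {1, 2, 3, 5, 7, 8}
((Z ∩ X) ∩ (X − Z)) − ((Xᶜ − X) ∪ Z) = {}
{1, 2, 3, 4, 5, 6, 7, 8} and {} share no elements.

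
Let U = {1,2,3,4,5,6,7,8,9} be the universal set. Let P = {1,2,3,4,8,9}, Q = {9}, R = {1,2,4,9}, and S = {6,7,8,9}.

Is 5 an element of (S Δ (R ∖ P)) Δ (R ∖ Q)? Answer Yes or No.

No

5 ∉ R and 5 ∉ P, so 5 ∉ R ∖ P
5 ∉ S and 5 ∉ (R ∖ P), so 5 ∉ S Δ (R ∖ P)
5 ∉ R and 5 ∉ Q, so 5 ∉ R ∖ Q
5 ∉ (S Δ (R ∖ P)) and 5 ∉ (R ∖ Q), so 5 ∉ (S Δ (R ∖ P)) Δ (R ∖ Q)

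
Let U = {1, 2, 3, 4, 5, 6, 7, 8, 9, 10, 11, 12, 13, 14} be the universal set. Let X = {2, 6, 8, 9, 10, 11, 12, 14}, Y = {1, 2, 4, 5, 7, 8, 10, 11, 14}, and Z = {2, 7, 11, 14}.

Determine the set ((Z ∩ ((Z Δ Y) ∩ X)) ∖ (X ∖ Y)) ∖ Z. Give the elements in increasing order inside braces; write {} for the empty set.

Z Δ Y = {1, 4, 5, 8, 10}
(Z Δ Y) ∩ X = {8, 10}
Z ∩ ((Z Δ Y) ∩ X) = {}
X ∖ Y = {6, 9, 12}
(Z ∩ ((Z Δ Y) ∩ X)) ∖ (X ∖ Y) = {}
((Z ∩ ((Z Δ Y) ∩ X)) ∖ (X ∖ Y)) ∖ Z = {}

{}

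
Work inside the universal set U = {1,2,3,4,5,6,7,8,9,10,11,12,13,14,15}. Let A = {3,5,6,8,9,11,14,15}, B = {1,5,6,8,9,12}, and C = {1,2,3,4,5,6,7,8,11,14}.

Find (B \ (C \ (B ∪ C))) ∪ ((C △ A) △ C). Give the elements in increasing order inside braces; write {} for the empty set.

B ∪ C = {1,2,3,4,5,6,7,8,9,11,12,14}
C \ (B ∪ C) = {}
B \ (C \ (B ∪ C)) = {1,5,6,8,9,12}
C △ A = {1,2,4,7,9,15}
(C △ A) △ C = {3,5,6,8,9,11,14,15}
(B \ (C \ (B ∪ C))) ∪ ((C △ A) △ C) = {1,3,5,6,8,9,11,12,14,15}

{1,3,5,6,8,9,11,12,14,15}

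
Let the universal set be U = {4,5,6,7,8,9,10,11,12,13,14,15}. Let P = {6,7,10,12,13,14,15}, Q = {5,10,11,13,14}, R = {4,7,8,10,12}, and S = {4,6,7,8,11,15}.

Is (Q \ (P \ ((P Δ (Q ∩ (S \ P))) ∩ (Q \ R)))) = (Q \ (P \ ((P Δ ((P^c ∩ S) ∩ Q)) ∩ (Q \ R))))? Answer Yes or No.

S \ P = {4,8,11}
Q ∩ (S \ P) = {11}
P Δ (Q ∩ (S \ P)) = {6,7,10,11,12,13,14,15}
Q \ R = {5,11,13,14}
(P Δ (Q ∩ (S \ P))) ∩ (Q \ R) = {11,13,14}
P \ ((P Δ (Q ∩ (S \ P))) ∩ (Q \ R)) = {6,7,10,12,15}
Q \ (P \ ((P Δ (Q ∩ (S \ P))) ∩ (Q \ R))) = {5,11,13,14}
P^c = {4,5,8,9,11}
P^c ∩ S = {4,8,11}
(P^c ∩ S) ∩ Q = {11}
P Δ ((P^c ∩ S) ∩ Q) = {6,7,10,11,12,13,14,15}
(P Δ ((P^c ∩ S) ∩ Q)) ∩ (Q \ R) = {11,13,14}
P \ ((P Δ ((P^c ∩ S) ∩ Q)) ∩ (Q \ R)) = {6,7,10,12,15}
Q \ (P \ ((P Δ ((P^c ∩ S) ∩ Q)) ∩ (Q \ R))) = {5,11,13,14}
Both equal {5,11,13,14}, so Q \ (P \ ((P Δ (Q ∩ (S \ P))) ∩ (Q \ R))) = Q \ (P \ ((P Δ ((P^c ∩ S) ∩ Q)) ∩ (Q \ R))).

Yes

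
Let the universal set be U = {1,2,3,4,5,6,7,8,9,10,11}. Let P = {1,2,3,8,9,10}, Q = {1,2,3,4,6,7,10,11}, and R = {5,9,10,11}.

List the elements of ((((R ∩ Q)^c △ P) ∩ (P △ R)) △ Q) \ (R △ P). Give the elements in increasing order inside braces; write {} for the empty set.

R ∩ Q = {10,11}
(R ∩ Q)^c = {1,2,3,4,5,6,7,8,9}
(R ∩ Q)^c △ P = {4,5,6,7,10}
P △ R = {1,2,3,5,8,11}
((R ∩ Q)^c △ P) ∩ (P △ R) = {5}
(((R ∩ Q)^c △ P) ∩ (P △ R)) △ Q = {1,2,3,4,5,6,7,10,11}
R △ P = {1,2,3,5,8,11}
((((R ∩ Q)^c △ P) ∩ (P △ R)) △ Q) \ (R △ P) = {4,6,7,10}

{4,6,7,10}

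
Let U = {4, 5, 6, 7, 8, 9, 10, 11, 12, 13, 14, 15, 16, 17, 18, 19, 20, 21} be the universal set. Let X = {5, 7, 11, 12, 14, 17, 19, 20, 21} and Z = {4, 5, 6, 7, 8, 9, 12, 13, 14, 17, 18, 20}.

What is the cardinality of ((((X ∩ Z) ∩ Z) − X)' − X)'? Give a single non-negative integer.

X ∩ Z = {5, 7, 12, 14, 17, 20}
(X ∩ Z) ∩ Z = {5, 7, 12, 14, 17, 20}
((X ∩ Z) ∩ Z) − X = {}
(((X ∩ Z) ∩ Z) − X)' = {4, 5, 6, 7, 8, 9, 10, 11, 12, 13, 14, 15, 16, 17, 18, 19, 20, 21}
(((X ∩ Z) ∩ Z) − X)' − X = {4, 6, 8, 9, 10, 13, 15, 16, 18}
((((X ∩ Z) ∩ Z) − X)' − X)' = {5, 7, 11, 12, 14, 17, 19, 20, 21}
|((((X ∩ Z) ∩ Z) − X)' − X)'| = 9

9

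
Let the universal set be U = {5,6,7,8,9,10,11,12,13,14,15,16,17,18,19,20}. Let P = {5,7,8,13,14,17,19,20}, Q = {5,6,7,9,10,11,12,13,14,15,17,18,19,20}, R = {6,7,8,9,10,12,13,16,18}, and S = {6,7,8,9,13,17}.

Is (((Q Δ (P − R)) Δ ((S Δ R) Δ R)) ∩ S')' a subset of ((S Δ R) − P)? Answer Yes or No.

No

P − R = {5,14,17,19,20}
Q Δ (P − R) = {6,7,9,10,11,12,13,15,18}
S Δ R = {10,12,16,17,18}
(S Δ R) Δ R = {6,7,8,9,13,17}
(Q Δ (P − R)) Δ ((S Δ R) Δ R) = {8,10,11,12,15,17,18}
S' = {5,10,11,12,14,15,16,18,19,20}
((Q Δ (P − R)) Δ ((S Δ R) Δ R)) ∩ S' = {10,11,12,15,18}
(((Q Δ (P − R)) Δ ((S Δ R) Δ R)) ∩ S')' = {5,6,7,8,9,13,14,16,17,19,20}
(S Δ R) − P = {10,12,16,18}
5 ∈ (((Q Δ (P − R)) Δ ((S Δ R) Δ R)) ∩ S')' but 5 ∉ (S Δ R) − P, so the inclusion fails.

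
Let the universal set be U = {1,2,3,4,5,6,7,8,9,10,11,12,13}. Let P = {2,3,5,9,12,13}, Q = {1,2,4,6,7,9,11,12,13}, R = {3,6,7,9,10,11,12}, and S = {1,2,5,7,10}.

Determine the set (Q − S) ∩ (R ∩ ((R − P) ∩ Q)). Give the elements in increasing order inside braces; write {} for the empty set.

Q − S = {4,6,9,11,12,13}
R − P = {6,7,10,11}
(R − P) ∩ Q = {6,7,11}
R ∩ ((R − P) ∩ Q) = {6,7,11}
(Q − S) ∩ (R ∩ ((R − P) ∩ Q)) = {6,11}

{6,11}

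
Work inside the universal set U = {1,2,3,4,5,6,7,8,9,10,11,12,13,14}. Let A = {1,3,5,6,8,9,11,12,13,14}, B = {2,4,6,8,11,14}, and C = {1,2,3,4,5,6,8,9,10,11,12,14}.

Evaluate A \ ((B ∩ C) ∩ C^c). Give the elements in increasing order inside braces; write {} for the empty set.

B ∩ C = {2,4,6,8,11,14}
C^c = {7,13}
(B ∩ C) ∩ C^c = {}
A \ ((B ∩ C) ∩ C^c) = {1,3,5,6,8,9,11,12,13,14}

{1,3,5,6,8,9,11,12,13,14}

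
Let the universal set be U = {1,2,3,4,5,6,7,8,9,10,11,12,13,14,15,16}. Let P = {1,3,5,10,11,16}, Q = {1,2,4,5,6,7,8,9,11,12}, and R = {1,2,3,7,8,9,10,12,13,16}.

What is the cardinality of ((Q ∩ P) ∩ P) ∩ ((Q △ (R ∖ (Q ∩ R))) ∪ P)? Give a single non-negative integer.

3

Q ∩ P = {1,5,11}
(Q ∩ P) ∩ P = {1,5,11}
Q ∩ R = {1,2,7,8,9,12}
R ∖ (Q ∩ R) = {3,10,13,16}
Q △ (R ∖ (Q ∩ R)) = {1,2,3,4,5,6,7,8,9,10,11,12,13,16}
(Q △ (R ∖ (Q ∩ R))) ∪ P = {1,2,3,4,5,6,7,8,9,10,11,12,13,16}
((Q ∩ P) ∩ P) ∩ ((Q △ (R ∖ (Q ∩ R))) ∪ P) = {1,5,11}
|((Q ∩ P) ∩ P) ∩ ((Q △ (R ∖ (Q ∩ R))) ∪ P)| = 3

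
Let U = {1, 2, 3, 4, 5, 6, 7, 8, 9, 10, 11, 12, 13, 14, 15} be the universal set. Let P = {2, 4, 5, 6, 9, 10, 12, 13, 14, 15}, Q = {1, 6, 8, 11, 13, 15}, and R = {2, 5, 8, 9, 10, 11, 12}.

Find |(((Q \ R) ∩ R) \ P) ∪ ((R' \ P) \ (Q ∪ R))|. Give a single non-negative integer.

2

Q \ R = {1, 6, 13, 15}
(Q \ R) ∩ R = {}
((Q \ R) ∩ R) \ P = {}
R' = {1, 3, 4, 6, 7, 13, 14, 15}
R' \ P = {1, 3, 7}
Q ∪ R = {1, 2, 5, 6, 8, 9, 10, 11, 12, 13, 15}
(R' \ P) \ (Q ∪ R) = {3, 7}
(((Q \ R) ∩ R) \ P) ∪ ((R' \ P) \ (Q ∪ R)) = {3, 7}
|(((Q \ R) ∩ R) \ P) ∪ ((R' \ P) \ (Q ∪ R))| = 2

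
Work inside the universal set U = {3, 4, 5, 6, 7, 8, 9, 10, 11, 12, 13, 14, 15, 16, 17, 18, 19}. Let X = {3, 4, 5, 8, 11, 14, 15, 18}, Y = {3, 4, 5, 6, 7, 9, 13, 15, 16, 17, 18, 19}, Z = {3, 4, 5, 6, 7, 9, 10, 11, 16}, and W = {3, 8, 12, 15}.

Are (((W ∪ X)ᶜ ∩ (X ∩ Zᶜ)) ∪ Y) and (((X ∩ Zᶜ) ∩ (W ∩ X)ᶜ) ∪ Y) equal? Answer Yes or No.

W ∪ X = {3, 4, 5, 8, 11, 12, 14, 15, 18}
(W ∪ X)ᶜ = {6, 7, 9, 10, 13, 16, 17, 19}
Zᶜ = {8, 12, 13, 14, 15, 17, 18, 19}
X ∩ Zᶜ = {8, 14, 15, 18}
(W ∪ X)ᶜ ∩ (X ∩ Zᶜ) = {}
((W ∪ X)ᶜ ∩ (X ∩ Zᶜ)) ∪ Y = {3, 4, 5, 6, 7, 9, 13, 15, 16, 17, 18, 19}
W ∩ X = {3, 8, 15}
(W ∩ X)ᶜ = {4, 5, 6, 7, 9, 10, 11, 12, 13, 14, 16, 17, 18, 19}
(X ∩ Zᶜ) ∩ (W ∩ X)ᶜ = {14, 18}
((X ∩ Zᶜ) ∩ (W ∩ X)ᶜ) ∪ Y = {3, 4, 5, 6, 7, 9, 13, 14, 15, 16, 17, 18, 19}
14 ∈ ((X ∩ Zᶜ) ∩ (W ∩ X)ᶜ) ∪ Y but 14 ∉ ((W ∪ X)ᶜ ∩ (X ∩ Zᶜ)) ∪ Y, so they differ.

No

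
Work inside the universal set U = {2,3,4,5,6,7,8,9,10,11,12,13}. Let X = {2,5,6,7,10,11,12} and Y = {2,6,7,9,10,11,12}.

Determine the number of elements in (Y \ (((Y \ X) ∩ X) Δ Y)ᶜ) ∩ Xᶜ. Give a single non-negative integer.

Y \ X = {9}
(Y \ X) ∩ X = {}
((Y \ X) ∩ X) Δ Y = {2,6,7,9,10,11,12}
(((Y \ X) ∩ X) Δ Y)ᶜ = {3,4,5,8,13}
Y \ (((Y \ X) ∩ X) Δ Y)ᶜ = {2,6,7,9,10,11,12}
Xᶜ = {3,4,8,9,13}
(Y \ (((Y \ X) ∩ X) Δ Y)ᶜ) ∩ Xᶜ = {9}
|(Y \ (((Y \ X) ∩ X) Δ Y)ᶜ) ∩ Xᶜ| = 1

1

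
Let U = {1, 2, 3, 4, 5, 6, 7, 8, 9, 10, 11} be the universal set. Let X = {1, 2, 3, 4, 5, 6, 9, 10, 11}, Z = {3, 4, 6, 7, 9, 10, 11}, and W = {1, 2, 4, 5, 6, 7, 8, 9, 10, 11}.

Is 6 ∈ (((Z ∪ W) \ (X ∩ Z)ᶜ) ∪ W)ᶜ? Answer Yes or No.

6 ∈ Z and 6 ∈ W, so 6 ∈ Z ∪ W
6 ∈ X and 6 ∈ Z, so 6 ∈ X ∩ Z
6 ∉ (X ∩ Z)ᶜ since 6 ∈ (X ∩ Z)
6 ∈ (Z ∪ W) and 6 ∉ (X ∩ Z)ᶜ, so 6 ∈ (Z ∪ W) \ (X ∩ Z)ᶜ
6 ∈ ((Z ∪ W) \ (X ∩ Z)ᶜ) and 6 ∈ W, so 6 ∈ ((Z ∪ W) \ (X ∩ Z)ᶜ) ∪ W
6 ∉ (((Z ∪ W) \ (X ∩ Z)ᶜ) ∪ W)ᶜ since 6 ∈ (((Z ∪ W) \ (X ∩ Z)ᶜ) ∪ W)

No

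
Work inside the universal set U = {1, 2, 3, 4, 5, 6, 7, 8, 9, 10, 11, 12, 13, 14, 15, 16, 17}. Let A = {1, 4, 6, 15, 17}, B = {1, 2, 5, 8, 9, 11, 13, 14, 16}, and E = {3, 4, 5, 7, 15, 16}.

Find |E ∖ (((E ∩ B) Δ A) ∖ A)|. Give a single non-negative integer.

4

E ∩ B = {5, 16}
(E ∩ B) Δ A = {1, 4, 5, 6, 15, 16, 17}
((E ∩ B) Δ A) ∖ A = {5, 16}
E ∖ (((E ∩ B) Δ A) ∖ A) = {3, 4, 7, 15}
|E ∖ (((E ∩ B) Δ A) ∖ A)| = 4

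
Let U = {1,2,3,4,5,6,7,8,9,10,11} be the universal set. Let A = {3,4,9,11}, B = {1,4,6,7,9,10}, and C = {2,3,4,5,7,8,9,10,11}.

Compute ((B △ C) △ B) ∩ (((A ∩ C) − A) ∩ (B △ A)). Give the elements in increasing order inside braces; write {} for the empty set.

B △ C = {1,2,3,5,6,8,11}
(B △ C) △ B = {2,3,4,5,7,8,9,10,11}
A ∩ C = {3,4,9,11}
(A ∩ C) − A = {}
B △ A = {1,3,6,7,10,11}
((A ∩ C) − A) ∩ (B △ A) = {}
((B △ C) △ B) ∩ (((A ∩ C) − A) ∩ (B △ A)) = {}

{}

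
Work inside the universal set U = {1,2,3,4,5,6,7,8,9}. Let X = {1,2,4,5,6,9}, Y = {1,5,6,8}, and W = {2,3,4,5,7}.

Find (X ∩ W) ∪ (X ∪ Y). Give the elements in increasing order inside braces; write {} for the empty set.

X ∩ W = {2,4,5}
X ∪ Y = {1,2,4,5,6,8,9}
(X ∩ W) ∪ (X ∪ Y) = {1,2,4,5,6,8,9}

{1,2,4,5,6,8,9}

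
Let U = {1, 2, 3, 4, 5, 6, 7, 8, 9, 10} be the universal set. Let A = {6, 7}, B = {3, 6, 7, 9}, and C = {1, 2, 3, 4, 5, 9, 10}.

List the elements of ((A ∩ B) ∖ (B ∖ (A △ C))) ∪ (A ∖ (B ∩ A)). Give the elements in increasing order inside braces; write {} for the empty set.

{6, 7}

A ∩ B = {6, 7}
A △ C = {1, 2, 3, 4, 5, 6, 7, 9, 10}
B ∖ (A △ C) = {}
(A ∩ B) ∖ (B ∖ (A △ C)) = {6, 7}
B ∩ A = {6, 7}
A ∖ (B ∩ A) = {}
((A ∩ B) ∖ (B ∖ (A △ C))) ∪ (A ∖ (B ∩ A)) = {6, 7}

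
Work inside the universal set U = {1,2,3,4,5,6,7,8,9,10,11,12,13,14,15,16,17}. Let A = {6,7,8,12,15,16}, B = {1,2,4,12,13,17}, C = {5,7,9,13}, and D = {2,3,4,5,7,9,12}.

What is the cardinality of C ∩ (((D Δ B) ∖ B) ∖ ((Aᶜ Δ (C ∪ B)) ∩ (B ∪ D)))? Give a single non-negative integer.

2

D Δ B = {1,3,5,7,9,13,17}
(D Δ B) ∖ B = {3,5,7,9}
Aᶜ = {1,2,3,4,5,9,10,11,13,14,17}
C ∪ B = {1,2,4,5,7,9,12,13,17}
Aᶜ Δ (C ∪ B) = {3,7,10,11,12,14}
B ∪ D = {1,2,3,4,5,7,9,12,13,17}
(Aᶜ Δ (C ∪ B)) ∩ (B ∪ D) = {3,7,12}
((D Δ B) ∖ B) ∖ ((Aᶜ Δ (C ∪ B)) ∩ (B ∪ D)) = {5,9}
C ∩ (((D Δ B) ∖ B) ∖ ((Aᶜ Δ (C ∪ B)) ∩ (B ∪ D))) = {5,9}
|C ∩ (((D Δ B) ∖ B) ∖ ((Aᶜ Δ (C ∪ B)) ∩ (B ∪ D)))| = 2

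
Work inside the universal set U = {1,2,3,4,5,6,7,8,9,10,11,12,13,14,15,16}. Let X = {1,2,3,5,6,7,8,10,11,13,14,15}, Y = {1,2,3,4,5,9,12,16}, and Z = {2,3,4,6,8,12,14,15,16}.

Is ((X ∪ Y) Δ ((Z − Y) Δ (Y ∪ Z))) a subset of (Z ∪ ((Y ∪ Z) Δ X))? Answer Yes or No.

X ∪ Y = {1,2,3,4,5,6,7,8,9,10,11,12,13,14,15,16}
Z − Y = {6,8,14,15}
Y ∪ Z = {1,2,3,4,5,6,8,9,12,14,15,16}
(Z − Y) Δ (Y ∪ Z) = {1,2,3,4,5,9,12,16}
(X ∪ Y) Δ ((Z − Y) Δ (Y ∪ Z)) = {6,7,8,10,11,13,14,15}
(Y ∪ Z) Δ X = {4,7,9,10,11,12,13,16}
Z ∪ ((Y ∪ Z) Δ X) = {2,3,4,6,7,8,9,10,11,12,13,14,15,16}
Every element of {6,7,8,10,11,13,14,15} is in {2,3,4,6,7,8,9,10,11,12,13,14,15,16}, so (X ∪ Y) Δ ((Z − Y) Δ (Y ∪ Z)) ⊆ Z ∪ ((Y ∪ Z) Δ X).

Yes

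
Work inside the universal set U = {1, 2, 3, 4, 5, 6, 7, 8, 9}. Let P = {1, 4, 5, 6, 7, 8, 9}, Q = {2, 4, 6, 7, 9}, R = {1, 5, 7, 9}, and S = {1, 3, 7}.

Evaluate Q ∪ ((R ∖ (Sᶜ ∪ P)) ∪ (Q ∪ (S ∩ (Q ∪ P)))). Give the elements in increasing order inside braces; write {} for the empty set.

{1, 2, 4, 6, 7, 9}

Sᶜ = {2, 4, 5, 6, 8, 9}
Sᶜ ∪ P = {1, 2, 4, 5, 6, 7, 8, 9}
R ∖ (Sᶜ ∪ P) = {}
Q ∪ P = {1, 2, 4, 5, 6, 7, 8, 9}
S ∩ (Q ∪ P) = {1, 7}
Q ∪ (S ∩ (Q ∪ P)) = {1, 2, 4, 6, 7, 9}
(R ∖ (Sᶜ ∪ P)) ∪ (Q ∪ (S ∩ (Q ∪ P))) = {1, 2, 4, 6, 7, 9}
Q ∪ ((R ∖ (Sᶜ ∪ P)) ∪ (Q ∪ (S ∩ (Q ∪ P)))) = {1, 2, 4, 6, 7, 9}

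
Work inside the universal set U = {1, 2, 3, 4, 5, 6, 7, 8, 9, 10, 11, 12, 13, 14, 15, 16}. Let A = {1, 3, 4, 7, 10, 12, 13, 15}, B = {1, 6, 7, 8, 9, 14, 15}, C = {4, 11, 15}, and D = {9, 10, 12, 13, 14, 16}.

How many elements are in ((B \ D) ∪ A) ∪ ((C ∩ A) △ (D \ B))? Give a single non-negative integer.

11

B \ D = {1, 6, 7, 8, 15}
(B \ D) ∪ A = {1, 3, 4, 6, 7, 8, 10, 12, 13, 15}
C ∩ A = {4, 15}
D \ B = {10, 12, 13, 16}
(C ∩ A) △ (D \ B) = {4, 10, 12, 13, 15, 16}
((B \ D) ∪ A) ∪ ((C ∩ A) △ (D \ B)) = {1, 3, 4, 6, 7, 8, 10, 12, 13, 15, 16}
|((B \ D) ∪ A) ∪ ((C ∩ A) △ (D \ B))| = 11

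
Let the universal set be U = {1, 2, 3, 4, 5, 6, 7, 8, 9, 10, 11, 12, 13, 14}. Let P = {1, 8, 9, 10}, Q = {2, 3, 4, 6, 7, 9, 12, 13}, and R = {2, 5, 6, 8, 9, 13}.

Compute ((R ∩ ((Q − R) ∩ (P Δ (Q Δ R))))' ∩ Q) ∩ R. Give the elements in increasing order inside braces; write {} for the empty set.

Q − R = {3, 4, 7, 12}
Q Δ R = {3, 4, 5, 7, 8, 12}
P Δ (Q Δ R) = {1, 3, 4, 5, 7, 9, 10, 12}
(Q − R) ∩ (P Δ (Q Δ R)) = {3, 4, 7, 12}
R ∩ ((Q − R) ∩ (P Δ (Q Δ R))) = {}
(R ∩ ((Q − R) ∩ (P Δ (Q Δ R))))' = {1, 2, 3, 4, 5, 6, 7, 8, 9, 10, 11, 12, 13, 14}
(R ∩ ((Q − R) ∩ (P Δ (Q Δ R))))' ∩ Q = {2, 3, 4, 6, 7, 9, 12, 13}
((R ∩ ((Q − R) ∩ (P Δ (Q Δ R))))' ∩ Q) ∩ R = {2, 6, 9, 13}

{2, 6, 9, 13}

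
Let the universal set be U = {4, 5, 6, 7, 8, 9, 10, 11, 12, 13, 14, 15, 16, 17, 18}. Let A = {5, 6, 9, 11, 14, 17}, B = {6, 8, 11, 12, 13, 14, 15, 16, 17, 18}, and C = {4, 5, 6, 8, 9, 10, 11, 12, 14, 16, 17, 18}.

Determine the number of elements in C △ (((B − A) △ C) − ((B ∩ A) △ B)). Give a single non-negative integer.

4

B − A = {8, 12, 13, 15, 16, 18}
(B − A) △ C = {4, 5, 6, 9, 10, 11, 13, 14, 15, 17}
B ∩ A = {6, 11, 14, 17}
(B ∩ A) △ B = {8, 12, 13, 15, 16, 18}
((B − A) △ C) − ((B ∩ A) △ B) = {4, 5, 6, 9, 10, 11, 14, 17}
C △ (((B − A) △ C) − ((B ∩ A) △ B)) = {8, 12, 16, 18}
|C △ (((B − A) △ C) − ((B ∩ A) △ B))| = 4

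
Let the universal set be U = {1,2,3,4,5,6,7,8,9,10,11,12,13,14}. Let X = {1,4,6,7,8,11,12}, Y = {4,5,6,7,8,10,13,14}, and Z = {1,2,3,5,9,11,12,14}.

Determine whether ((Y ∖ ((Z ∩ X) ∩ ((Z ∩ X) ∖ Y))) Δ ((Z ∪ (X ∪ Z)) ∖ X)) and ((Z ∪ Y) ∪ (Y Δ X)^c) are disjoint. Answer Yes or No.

Z ∩ X = {1,11,12}
(Z ∩ X) ∖ Y = {1,11,12}
(Z ∩ X) ∩ ((Z ∩ X) ∖ Y) = {1,11,12}
Y ∖ ((Z ∩ X) ∩ ((Z ∩ X) ∖ Y)) = {4,5,6,7,8,10,13,14}
X ∪ Z = {1,2,3,4,5,6,7,8,9,11,12,14}
Z ∪ (X ∪ Z) = {1,2,3,4,5,6,7,8,9,11,12,14}
(Z ∪ (X ∪ Z)) ∖ X = {2,3,5,9,14}
(Y ∖ ((Z ∩ X) ∩ ((Z ∩ X) ∖ Y))) Δ ((Z ∪ (X ∪ Z)) ∖ X) = {2,3,4,6,7,8,9,10,13}
Z ∪ Y = {1,2,3,4,5,6,7,8,9,10,11,12,13,14}
Y Δ X = {1,5,10,11,12,13,14}
(Y Δ X)^c = {2,3,4,6,7,8,9}
(Z ∪ Y) ∪ (Y Δ X)^c = {1,2,3,4,5,6,7,8,9,10,11,12,13,14}
2 lies in both, so they are not disjoint.

No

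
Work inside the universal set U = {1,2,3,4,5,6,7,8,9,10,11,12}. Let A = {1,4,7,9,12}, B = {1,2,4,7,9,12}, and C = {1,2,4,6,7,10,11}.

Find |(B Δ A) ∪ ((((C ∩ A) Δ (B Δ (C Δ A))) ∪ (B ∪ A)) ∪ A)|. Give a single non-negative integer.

B Δ A = {2}
C ∩ A = {1,4,7}
C Δ A = {2,6,9,10,11,12}
B Δ (C Δ A) = {1,4,6,7,10,11}
(C ∩ A) Δ (B Δ (C Δ A)) = {6,10,11}
B ∪ A = {1,2,4,7,9,12}
((C ∩ A) Δ (B Δ (C Δ A))) ∪ (B ∪ A) = {1,2,4,6,7,9,10,11,12}
(((C ∩ A) Δ (B Δ (C Δ A))) ∪ (B ∪ A)) ∪ A = {1,2,4,6,7,9,10,11,12}
(B Δ A) ∪ ((((C ∩ A) Δ (B Δ (C Δ A))) ∪ (B ∪ A)) ∪ A) = {1,2,4,6,7,9,10,11,12}
|(B Δ A) ∪ ((((C ∩ A) Δ (B Δ (C Δ A))) ∪ (B ∪ A)) ∪ A)| = 9

9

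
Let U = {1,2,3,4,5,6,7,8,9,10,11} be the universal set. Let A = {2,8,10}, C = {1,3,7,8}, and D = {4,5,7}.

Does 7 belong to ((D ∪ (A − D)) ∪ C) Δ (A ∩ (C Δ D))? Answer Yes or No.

7 ∉ A and 7 ∈ D, so 7 ∉ A − D
7 ∈ D and 7 ∉ (A − D), so 7 ∈ D ∪ (A − D)
7 ∈ (D ∪ (A − D)) and 7 ∈ C, so 7 ∈ (D ∪ (A − D)) ∪ C
7 ∈ C and 7 ∈ D, so 7 ∉ C Δ D
7 ∉ A and 7 ∉ (C Δ D), so 7 ∉ A ∩ (C Δ D)
7 ∈ ((D ∪ (A − D)) ∪ C) and 7 ∉ (A ∩ (C Δ D)), so 7 ∈ ((D ∪ (A − D)) ∪ C) Δ (A ∩ (C Δ D))

Yes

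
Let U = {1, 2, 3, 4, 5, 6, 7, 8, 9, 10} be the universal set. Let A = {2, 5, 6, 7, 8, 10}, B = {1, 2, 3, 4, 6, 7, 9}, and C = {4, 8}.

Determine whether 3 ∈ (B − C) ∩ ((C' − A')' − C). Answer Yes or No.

Yes

3 ∈ B and 3 ∉ C, so 3 ∈ B − C
3 ∉ C, so 3 ∈ C'
3 ∉ A, so 3 ∈ A'
3 ∈ C' and 3 ∈ A', so 3 ∉ C' − A'
3 ∈ (C' − A')' since 3 ∉ (C' − A')
3 ∈ (C' − A')' and 3 ∉ C, so 3 ∈ (C' − A')' − C
3 ∈ (B − C) and 3 ∈ ((C' − A')' − C), so 3 ∈ (B − C) ∩ ((C' − A')' − C)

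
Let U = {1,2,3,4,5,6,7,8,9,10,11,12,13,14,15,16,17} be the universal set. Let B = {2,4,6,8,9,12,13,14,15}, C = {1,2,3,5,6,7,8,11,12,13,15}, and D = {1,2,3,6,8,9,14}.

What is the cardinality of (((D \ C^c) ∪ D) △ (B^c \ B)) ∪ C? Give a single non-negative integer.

16

C^c = {4,9,10,14,16,17}
D \ C^c = {1,2,3,6,8}
(D \ C^c) ∪ D = {1,2,3,6,8,9,14}
B^c = {1,3,5,7,10,11,16,17}
B^c \ B = {1,3,5,7,10,11,16,17}
((D \ C^c) ∪ D) △ (B^c \ B) = {2,5,6,7,8,9,10,11,14,16,17}
(((D \ C^c) ∪ D) △ (B^c \ B)) ∪ C = {1,2,3,5,6,7,8,9,10,11,12,13,14,15,16,17}
|(((D \ C^c) ∪ D) △ (B^c \ B)) ∪ C| = 16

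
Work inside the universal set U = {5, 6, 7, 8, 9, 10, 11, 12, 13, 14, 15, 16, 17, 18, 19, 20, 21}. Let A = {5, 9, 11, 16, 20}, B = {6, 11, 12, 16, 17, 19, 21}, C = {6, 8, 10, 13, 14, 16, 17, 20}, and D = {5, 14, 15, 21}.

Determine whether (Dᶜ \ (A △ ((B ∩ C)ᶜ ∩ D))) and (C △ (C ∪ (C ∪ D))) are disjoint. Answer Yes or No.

Dᶜ = {6, 7, 8, 9, 10, 11, 12, 13, 16, 17, 18, 19, 20}
B ∩ C = {6, 16, 17}
(B ∩ C)ᶜ = {5, 7, 8, 9, 10, 11, 12, 13, 14, 15, 18, 19, 20, 21}
(B ∩ C)ᶜ ∩ D = {5, 14, 15, 21}
A △ ((B ∩ C)ᶜ ∩ D) = {9, 11, 14, 15, 16, 20, 21}
Dᶜ \ (A △ ((B ∩ C)ᶜ ∩ D)) = {6, 7, 8, 10, 12, 13, 17, 18, 19}
C ∪ D = {5, 6, 8, 10, 13, 14, 15, 16, 17, 20, 21}
C ∪ (C ∪ D) = {5, 6, 8, 10, 13, 14, 15, 16, 17, 20, 21}
C △ (C ∪ (C ∪ D)) = {5, 15, 21}
{6, 7, 8, 10, 12, 13, 17, 18, 19} and {5, 15, 21} share no elements.

Yes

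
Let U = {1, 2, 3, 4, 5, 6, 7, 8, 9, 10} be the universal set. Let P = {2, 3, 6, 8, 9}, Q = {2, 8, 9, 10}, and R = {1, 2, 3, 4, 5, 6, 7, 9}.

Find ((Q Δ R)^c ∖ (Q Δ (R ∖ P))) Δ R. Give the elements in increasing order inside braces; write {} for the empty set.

Q Δ R = {1, 3, 4, 5, 6, 7, 8, 10}
(Q Δ R)^c = {2, 9}
R ∖ P = {1, 4, 5, 7}
Q Δ (R ∖ P) = {1, 2, 4, 5, 7, 8, 9, 10}
(Q Δ R)^c ∖ (Q Δ (R ∖ P)) = {}
((Q Δ R)^c ∖ (Q Δ (R ∖ P))) Δ R = {1, 2, 3, 4, 5, 6, 7, 9}

{1, 2, 3, 4, 5, 6, 7, 9}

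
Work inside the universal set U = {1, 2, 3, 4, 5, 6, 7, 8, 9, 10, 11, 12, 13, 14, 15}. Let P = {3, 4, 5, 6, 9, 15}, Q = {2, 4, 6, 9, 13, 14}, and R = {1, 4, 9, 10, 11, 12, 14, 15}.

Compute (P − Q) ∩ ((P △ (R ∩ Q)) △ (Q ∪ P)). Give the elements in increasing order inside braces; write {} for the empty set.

P − Q = {3, 5, 15}
R ∩ Q = {4, 9, 14}
P △ (R ∩ Q) = {3, 5, 6, 14, 15}
Q ∪ P = {2, 3, 4, 5, 6, 9, 13, 14, 15}
(P △ (R ∩ Q)) △ (Q ∪ P) = {2, 4, 9, 13}
(P − Q) ∩ ((P △ (R ∩ Q)) △ (Q ∪ P)) = {}

{}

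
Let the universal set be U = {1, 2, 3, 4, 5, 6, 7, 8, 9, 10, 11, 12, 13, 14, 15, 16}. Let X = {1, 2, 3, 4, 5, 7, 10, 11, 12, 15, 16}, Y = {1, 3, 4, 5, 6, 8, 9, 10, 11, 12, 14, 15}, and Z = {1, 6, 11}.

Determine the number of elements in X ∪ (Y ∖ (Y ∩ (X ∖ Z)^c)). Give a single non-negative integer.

X ∖ Z = {2, 3, 4, 5, 7, 10, 12, 15, 16}
(X ∖ Z)^c = {1, 6, 8, 9, 11, 13, 14}
Y ∩ (X ∖ Z)^c = {1, 6, 8, 9, 11, 14}
Y ∖ (Y ∩ (X ∖ Z)^c) = {3, 4, 5, 10, 12, 15}
X ∪ (Y ∖ (Y ∩ (X ∖ Z)^c)) = {1, 2, 3, 4, 5, 7, 10, 11, 12, 15, 16}
|X ∪ (Y ∖ (Y ∩ (X ∖ Z)^c))| = 11

11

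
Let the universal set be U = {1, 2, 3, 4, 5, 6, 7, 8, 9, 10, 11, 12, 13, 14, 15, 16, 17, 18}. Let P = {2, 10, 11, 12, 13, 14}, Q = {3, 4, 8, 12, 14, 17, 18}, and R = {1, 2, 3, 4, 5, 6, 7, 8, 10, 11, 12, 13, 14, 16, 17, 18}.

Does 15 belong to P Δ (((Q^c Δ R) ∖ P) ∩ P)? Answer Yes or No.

No

15 ∉ Q, so 15 ∈ Q^c
15 ∈ Q^c and 15 ∉ R, so 15 ∈ Q^c Δ R
15 ∈ (Q^c Δ R) and 15 ∉ P, so 15 ∈ (Q^c Δ R) ∖ P
15 ∈ ((Q^c Δ R) ∖ P) and 15 ∉ P, so 15 ∉ ((Q^c Δ R) ∖ P) ∩ P
15 ∉ P and 15 ∉ (((Q^c Δ R) ∖ P) ∩ P), so 15 ∉ P Δ (((Q^c Δ R) ∖ P) ∩ P)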